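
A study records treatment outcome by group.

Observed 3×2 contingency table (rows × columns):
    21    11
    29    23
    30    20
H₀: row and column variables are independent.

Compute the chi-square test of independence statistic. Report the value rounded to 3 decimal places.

Row totals [32, 52, 50], col totals [80, 54], n=134
χ² = (21−19.10)²/19.10 + (11−12.90)²/12.90 + (29−31.04)²/31.04 + (23−20.96)²/20.96 + (30−29.85)²/29.85 + (20−20.15)²/20.15 = 0.8028
df = 2

test statistic = 0.803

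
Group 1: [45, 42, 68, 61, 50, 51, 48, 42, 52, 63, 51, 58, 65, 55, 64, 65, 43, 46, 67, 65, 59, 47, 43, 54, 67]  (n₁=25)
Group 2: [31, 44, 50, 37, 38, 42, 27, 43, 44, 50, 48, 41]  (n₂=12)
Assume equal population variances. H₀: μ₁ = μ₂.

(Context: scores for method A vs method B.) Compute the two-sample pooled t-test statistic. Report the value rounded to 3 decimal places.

x̄₁=54.840, s₁=9.012, n₁=25
x̄₂=41.250, s₂=7.098, n₂=12
s_p² = [24·9.012² + 11·7.098²]/35 = 71.5317
SE = √(s_p²·(1/25+1/12)) = 2.9702
t = (54.840−41.250)/2.9702 = 4.5754
df = 35

test statistic = 4.575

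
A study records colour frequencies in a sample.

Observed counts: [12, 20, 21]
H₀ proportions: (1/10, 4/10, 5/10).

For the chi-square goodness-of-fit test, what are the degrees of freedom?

degrees of freedom = 2

df = k − 1 = 3 − 1 = 2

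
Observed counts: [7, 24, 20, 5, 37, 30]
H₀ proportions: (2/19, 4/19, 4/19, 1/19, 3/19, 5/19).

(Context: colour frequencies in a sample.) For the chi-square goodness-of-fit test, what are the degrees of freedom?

degrees of freedom = 5

df = k − 1 = 6 − 1 = 5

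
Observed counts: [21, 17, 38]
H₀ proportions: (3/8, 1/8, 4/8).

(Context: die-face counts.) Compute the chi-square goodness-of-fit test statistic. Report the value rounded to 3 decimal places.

test statistic = 7.895

n = 76; E_i = n·p_i = [28.50, 9.50, 38.00]
χ² = (21−28.50)²/28.50 + (17−9.50)²/9.50 + (38−38.00)²/38.00 = 7.8947
df = 2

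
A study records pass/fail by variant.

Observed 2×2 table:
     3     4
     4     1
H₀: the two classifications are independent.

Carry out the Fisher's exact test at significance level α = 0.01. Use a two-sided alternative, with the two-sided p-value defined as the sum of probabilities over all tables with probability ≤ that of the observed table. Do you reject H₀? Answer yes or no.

reject H₀: no

Margins: r₁=7, r₂=5, c₁=7, c₂=5, n=12
p_obs = C(7,3)·C(5,4)/C(12,7); sum pmf over tables with pmf ≤ p_obs
p-value (two-sided) = 0.29293
At α=0.01: p ≥ α → fail to reject H₀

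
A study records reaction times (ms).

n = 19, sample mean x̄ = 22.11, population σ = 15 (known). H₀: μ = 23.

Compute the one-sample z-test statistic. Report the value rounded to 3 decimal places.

test statistic = -0.259

SE = σ/√n = 15/√19 = 3.4412
z = (x̄−μ₀)/SE = (22.11−23)/3.4412 = -0.2586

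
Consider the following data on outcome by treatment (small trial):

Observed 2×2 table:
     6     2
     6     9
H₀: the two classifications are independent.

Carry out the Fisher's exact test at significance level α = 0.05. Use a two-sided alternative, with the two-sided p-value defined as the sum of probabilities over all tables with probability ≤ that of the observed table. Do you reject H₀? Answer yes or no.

reject H₀: no

Margins: r₁=8, r₂=15, c₁=12, c₂=11, n=23
p_obs = C(8,6)·C(15,6)/C(23,12); sum pmf over tables with pmf ≤ p_obs
p-value (two-sided) = 0.19303
At α=0.05: p ≥ α → fail to reject H₀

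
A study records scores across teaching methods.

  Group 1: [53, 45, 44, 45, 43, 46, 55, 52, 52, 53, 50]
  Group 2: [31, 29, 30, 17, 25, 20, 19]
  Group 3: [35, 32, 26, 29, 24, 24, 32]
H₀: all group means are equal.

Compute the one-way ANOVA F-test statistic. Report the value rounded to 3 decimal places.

test statistic = 68.496

Group means [48.91, 24.43, 28.86], grand mean 36.440
SSB = Σnᵢ(x̄ᵢ−x̄)² = 3122.679; SSW = ΣΣ(x−x̄ᵢ)² = 501.481
MSB = 3122.679/2 = 1561.3397; MSW = 501.481/22 = 22.7946
F = MSB/MSW = 68.4961
df = (2, 22)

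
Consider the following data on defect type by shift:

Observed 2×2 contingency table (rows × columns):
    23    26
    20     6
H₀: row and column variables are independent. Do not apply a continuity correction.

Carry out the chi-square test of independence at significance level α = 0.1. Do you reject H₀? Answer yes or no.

reject H₀: yes

Row totals [49, 26], col totals [43, 32], n=75
χ² = (23−28.09)²/28.09 + (26−20.91)²/20.91 + (20−14.91)²/14.91 + (6−11.09)²/11.09 = 6.2431
df = 1
p-value (upper-tail) = 0.01247
At α=0.1: p < α → reject H₀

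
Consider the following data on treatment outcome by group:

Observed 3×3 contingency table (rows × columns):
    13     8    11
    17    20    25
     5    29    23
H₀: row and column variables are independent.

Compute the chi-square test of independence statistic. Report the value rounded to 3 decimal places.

Row totals [32, 62, 57], col totals [35, 57, 59], n=151
χ² = (13−7.42)²/7.42 + (8−12.08)²/12.08 + (11−12.50)²/12.50 + (17−14.37)²/14.37 + (20−23.40)²/23.40 + (25−24.23)²/24.23 + (5−13.21)²/13.21 + (29−21.52)²/21.52 + (23−22.27)²/22.27 = 14.4921
df = 4

test statistic = 14.492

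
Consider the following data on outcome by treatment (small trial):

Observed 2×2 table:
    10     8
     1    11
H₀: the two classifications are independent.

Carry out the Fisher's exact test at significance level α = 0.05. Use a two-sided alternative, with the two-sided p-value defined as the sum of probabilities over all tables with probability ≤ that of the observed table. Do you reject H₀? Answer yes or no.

reject H₀: yes

Margins: r₁=18, r₂=12, c₁=11, c₂=19, n=30
p_obs = C(18,10)·C(12,1)/C(30,11); sum pmf over tables with pmf ≤ p_obs
p-value (two-sided) = 0.01823
At α=0.05: p < α → reject H₀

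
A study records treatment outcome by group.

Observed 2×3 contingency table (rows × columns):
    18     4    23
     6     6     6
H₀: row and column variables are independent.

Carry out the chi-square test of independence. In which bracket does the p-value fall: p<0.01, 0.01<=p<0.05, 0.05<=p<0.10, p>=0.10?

p-value bracket: 0.05<=p<0.10

Row totals [45, 18], col totals [24, 10, 29], n=63
χ² = (18−17.14)²/17.14 + (4−7.14)²/7.14 + (23−20.71)²/20.71 + (6−6.86)²/6.86 + (6−2.86)²/2.86 + (6−8.29)²/8.29 = 5.8728
df = 2
p-value (upper-tail) = 0.05306
→ bracket: 0.05<=p<0.10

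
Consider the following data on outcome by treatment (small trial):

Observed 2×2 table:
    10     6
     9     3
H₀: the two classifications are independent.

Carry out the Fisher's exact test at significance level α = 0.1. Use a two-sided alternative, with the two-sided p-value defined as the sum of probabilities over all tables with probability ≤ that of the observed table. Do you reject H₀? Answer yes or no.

reject H₀: no

Margins: r₁=16, r₂=12, c₁=19, c₂=9, n=28
p_obs = C(16,10)·C(12,9)/C(28,19); sum pmf over tables with pmf ≤ p_obs
p-value (two-sided) = 0.68696
At α=0.1: p ≥ α → fail to reject H₀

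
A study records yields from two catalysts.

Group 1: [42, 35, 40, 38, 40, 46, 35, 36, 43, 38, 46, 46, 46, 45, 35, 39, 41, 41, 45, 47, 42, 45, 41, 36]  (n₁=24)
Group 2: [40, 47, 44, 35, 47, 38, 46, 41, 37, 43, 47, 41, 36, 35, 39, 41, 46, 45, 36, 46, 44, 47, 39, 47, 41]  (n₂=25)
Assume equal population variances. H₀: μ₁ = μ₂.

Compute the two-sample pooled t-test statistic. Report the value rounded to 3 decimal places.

x̄₁=41.167, s₁=4.018, n₁=24
x̄₂=41.920, s₂=4.222, n₂=25
s_p² = [23·4.018² + 24·4.222²]/47 = 17.0037
SE = √(s_p²·(1/24+1/25)) = 1.1784
t = (41.167−41.920)/1.1784 = -0.6393
df = 47

test statistic = -0.639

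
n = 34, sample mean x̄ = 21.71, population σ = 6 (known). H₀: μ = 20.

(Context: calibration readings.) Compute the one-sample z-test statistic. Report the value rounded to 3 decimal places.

SE = σ/√n = 6/√34 = 1.0290
z = (x̄−μ₀)/SE = (21.71−20)/1.0290 = 1.6618

test statistic = 1.662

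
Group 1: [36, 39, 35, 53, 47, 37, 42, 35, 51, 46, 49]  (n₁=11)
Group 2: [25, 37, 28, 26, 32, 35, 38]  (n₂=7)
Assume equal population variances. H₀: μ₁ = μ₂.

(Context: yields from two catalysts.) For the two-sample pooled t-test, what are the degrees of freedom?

degrees of freedom = 16

df = n₁ + n₂ − 2 = 11 + 7 − 2 = 16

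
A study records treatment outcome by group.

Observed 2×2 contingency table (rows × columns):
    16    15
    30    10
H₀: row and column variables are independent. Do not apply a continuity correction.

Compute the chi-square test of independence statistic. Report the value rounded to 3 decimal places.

Row totals [31, 40], col totals [46, 25], n=71
χ² = (16−20.08)²/20.08 + (15−10.92)²/10.92 + (30−25.92)²/25.92 + (10−14.08)²/14.08 = 4.1873
df = 1

test statistic = 4.187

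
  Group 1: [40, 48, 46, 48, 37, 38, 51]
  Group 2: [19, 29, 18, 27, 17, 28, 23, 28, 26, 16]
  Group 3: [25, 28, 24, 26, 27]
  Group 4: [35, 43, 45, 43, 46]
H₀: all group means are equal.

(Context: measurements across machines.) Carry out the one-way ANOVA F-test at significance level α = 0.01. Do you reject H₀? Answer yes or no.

reject H₀: yes

Group means [44.00, 23.10, 26.00, 42.40], grand mean 32.630
SSB = Σnᵢ(x̄ᵢ−x̄)² = 2510.196; SSW = ΣΣ(x−x̄ᵢ)² = 508.100
MSB = 2510.196/3 = 836.7321; MSW = 508.100/23 = 22.0913
F = MSB/MSW = 37.8761
df = (3, 23)
p-value (upper-tail) = 0.00000
At α=0.01: p < α → reject H₀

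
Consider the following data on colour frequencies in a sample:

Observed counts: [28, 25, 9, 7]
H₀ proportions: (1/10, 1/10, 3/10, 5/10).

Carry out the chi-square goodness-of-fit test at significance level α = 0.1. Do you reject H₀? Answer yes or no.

reject H₀: yes

n = 69; E_i = n·p_i = [6.90, 6.90, 20.70, 34.50]
χ² = (28−6.90)²/6.90 + (25−6.90)²/6.90 + (9−20.70)²/20.70 + (7−34.50)²/34.50 = 140.5362
df = 3
p-value (upper-tail) = 0.00000
At α=0.1: p < α → reject H₀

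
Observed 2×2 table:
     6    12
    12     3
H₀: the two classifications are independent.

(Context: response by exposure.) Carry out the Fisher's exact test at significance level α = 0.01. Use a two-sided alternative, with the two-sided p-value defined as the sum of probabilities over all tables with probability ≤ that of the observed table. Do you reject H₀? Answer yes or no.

reject H₀: no

Margins: r₁=18, r₂=15, c₁=18, c₂=15, n=33
p_obs = C(18,6)·C(15,12)/C(33,18); sum pmf over tables with pmf ≤ p_obs
p-value (two-sided) = 0.01346
At α=0.01: p ≥ α → fail to reject H₀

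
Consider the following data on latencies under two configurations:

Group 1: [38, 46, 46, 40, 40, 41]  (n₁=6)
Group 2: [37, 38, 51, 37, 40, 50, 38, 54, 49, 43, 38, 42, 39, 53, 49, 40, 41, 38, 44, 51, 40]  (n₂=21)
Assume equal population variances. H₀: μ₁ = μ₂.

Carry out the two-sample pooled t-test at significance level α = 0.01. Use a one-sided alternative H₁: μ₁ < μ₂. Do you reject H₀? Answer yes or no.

x̄₁=41.833, s₁=3.371, n₁=6
x̄₂=43.429, s₂=5.861, n₂=21
s_p² = [5·3.371² + 20·5.861²]/25 = 29.7590
SE = √(s_p²·(1/6+1/21)) = 2.5253
t = (41.833−43.429)/2.5253 = -0.6317
df = 25
p-value (one-sided, H₁ less) = 0.26665
At α=0.01: p ≥ α → fail to reject H₀

reject H₀: no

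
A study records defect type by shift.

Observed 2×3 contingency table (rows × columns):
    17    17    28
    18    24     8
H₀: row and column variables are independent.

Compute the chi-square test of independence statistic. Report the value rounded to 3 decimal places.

Row totals [62, 50], col totals [35, 41, 36], n=112
χ² = (17−19.38)²/19.38 + (17−22.70)²/22.70 + (28−19.93)²/19.93 + (18−15.62)²/15.62 + (24−18.30)²/18.30 + (8−16.07)²/16.07 = 11.1774
df = 2

test statistic = 11.177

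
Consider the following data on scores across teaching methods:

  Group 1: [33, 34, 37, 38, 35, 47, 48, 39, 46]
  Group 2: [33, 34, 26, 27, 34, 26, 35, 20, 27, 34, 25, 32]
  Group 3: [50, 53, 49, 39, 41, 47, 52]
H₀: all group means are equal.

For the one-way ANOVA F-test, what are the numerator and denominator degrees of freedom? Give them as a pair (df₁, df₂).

degrees of freedom = [2, 25]

k = 3 groups, N = 28 total
df = (k−1, N−k) = (3−1, 28−3) = (2, 25)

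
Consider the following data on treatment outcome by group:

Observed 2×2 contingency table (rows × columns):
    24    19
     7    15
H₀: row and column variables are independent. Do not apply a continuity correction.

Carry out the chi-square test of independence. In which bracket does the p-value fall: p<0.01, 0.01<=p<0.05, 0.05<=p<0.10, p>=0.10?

Row totals [43, 22], col totals [31, 34], n=65
χ² = (24−20.51)²/20.51 + (19−22.49)²/22.49 + (7−10.49)²/10.49 + (15−11.51)²/11.51 = 3.3592
df = 1
p-value (upper-tail) = 0.06683
→ bracket: 0.05<=p<0.10

p-value bracket: 0.05<=p<0.10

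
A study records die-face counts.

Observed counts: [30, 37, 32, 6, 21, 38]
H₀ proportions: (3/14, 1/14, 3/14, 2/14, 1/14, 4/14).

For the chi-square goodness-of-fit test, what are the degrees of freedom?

degrees of freedom = 5

df = k − 1 = 6 − 1 = 5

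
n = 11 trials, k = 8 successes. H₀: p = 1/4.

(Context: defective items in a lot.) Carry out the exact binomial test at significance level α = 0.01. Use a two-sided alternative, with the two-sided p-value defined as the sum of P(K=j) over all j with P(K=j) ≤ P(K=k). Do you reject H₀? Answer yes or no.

Exact binomial: n=11, k=8, p₀=1/4=0.2500
P(X=j) = C(n,j)·p₀^j·(1−p₀)^(n−j); p = Σ P(X=j) over j with P(X=j) ≤ P(X=8)
p-value (two-sided) = 0.00119
At α=0.01: p < α → reject H₀

reject H₀: yes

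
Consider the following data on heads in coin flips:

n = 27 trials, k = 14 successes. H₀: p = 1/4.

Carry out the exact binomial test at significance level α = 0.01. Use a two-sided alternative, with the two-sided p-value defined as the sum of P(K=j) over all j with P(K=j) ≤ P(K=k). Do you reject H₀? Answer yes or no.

Exact binomial: n=27, k=14, p₀=1/4=0.2500
P(X=j) = C(n,j)·p₀^j·(1−p₀)^(n−j); p = Σ P(X=j) over j with P(X=j) ≤ P(X=14)
p-value (two-sided) = 0.00287
At α=0.01: p < α → reject H₀

reject H₀: yes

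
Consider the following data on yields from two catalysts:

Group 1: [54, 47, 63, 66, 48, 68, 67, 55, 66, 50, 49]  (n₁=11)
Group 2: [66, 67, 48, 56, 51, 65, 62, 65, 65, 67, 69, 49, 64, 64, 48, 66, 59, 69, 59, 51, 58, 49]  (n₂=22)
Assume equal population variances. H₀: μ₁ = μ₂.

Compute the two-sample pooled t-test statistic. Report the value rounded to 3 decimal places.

test statistic = -0.806

x̄₁=57.545, s₁=8.501, n₁=11
x̄₂=59.864, s₂=7.421, n₂=22
s_p² = [10·8.501² + 21·7.421²]/31 = 60.6232
SE = √(s_p²·(1/11+1/22)) = 2.8752
t = (57.545−59.864)/2.8752 = -0.8063
df = 31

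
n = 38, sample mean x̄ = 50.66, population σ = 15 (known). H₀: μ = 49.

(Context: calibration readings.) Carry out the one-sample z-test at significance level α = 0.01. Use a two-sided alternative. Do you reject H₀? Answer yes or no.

reject H₀: no

SE = σ/√n = 15/√38 = 2.4333
z = (x̄−μ₀)/SE = (50.66−49)/2.4333 = 0.6822
p-value (two-sided) = 0.49512
At α=0.01: p ≥ α → fail to reject H₀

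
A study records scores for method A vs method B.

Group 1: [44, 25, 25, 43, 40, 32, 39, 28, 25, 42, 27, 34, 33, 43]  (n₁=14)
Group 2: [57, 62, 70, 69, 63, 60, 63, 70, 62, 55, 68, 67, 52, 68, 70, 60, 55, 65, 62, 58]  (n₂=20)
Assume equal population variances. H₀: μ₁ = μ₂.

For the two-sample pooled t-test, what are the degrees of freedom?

df = n₁ + n₂ − 2 = 14 + 20 − 2 = 32

degrees of freedom = 32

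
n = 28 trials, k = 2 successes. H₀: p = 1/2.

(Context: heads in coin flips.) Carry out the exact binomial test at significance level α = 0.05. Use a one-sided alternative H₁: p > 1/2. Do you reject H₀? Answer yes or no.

Exact binomial: n=28, k=2, p₀=1/2=0.5000
P(X≥2) from Σ C(n,i)·p₀^i·(1−p₀)^(n−i)
p-value (one-sided, H₁ greater) = 1.00000
At α=0.05: p ≥ α → fail to reject H₀

reject H₀: no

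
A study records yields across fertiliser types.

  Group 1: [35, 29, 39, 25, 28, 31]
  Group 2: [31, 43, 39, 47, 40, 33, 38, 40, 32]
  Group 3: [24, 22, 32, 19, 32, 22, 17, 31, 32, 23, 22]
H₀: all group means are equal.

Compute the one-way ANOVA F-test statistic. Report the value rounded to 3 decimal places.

test statistic = 14.437

Group means [31.17, 38.11, 25.09], grand mean 31.000
SSB = Σnᵢ(x̄ᵢ−x̄)² = 839.369; SSW = ΣΣ(x−x̄ᵢ)² = 668.631
MSB = 839.369/2 = 419.6843; MSW = 668.631/23 = 29.0709
F = MSB/MSW = 14.4366
df = (2, 23)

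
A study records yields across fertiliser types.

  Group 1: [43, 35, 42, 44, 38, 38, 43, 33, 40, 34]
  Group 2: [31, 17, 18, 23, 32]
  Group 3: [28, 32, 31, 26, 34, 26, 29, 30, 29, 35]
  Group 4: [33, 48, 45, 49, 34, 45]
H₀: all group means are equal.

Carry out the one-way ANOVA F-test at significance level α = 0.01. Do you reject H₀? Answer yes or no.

reject H₀: yes

Group means [39.00, 24.20, 30.00, 42.33], grand mean 34.355
SSB = Σnᵢ(x̄ᵢ−x̄)² = 1302.963; SSW = ΣΣ(x−x̄ᵢ)² = 676.133
MSB = 1302.963/3 = 434.3211; MSW = 676.133/27 = 25.0420
F = MSB/MSW = 17.3437
df = (3, 27)
p-value (upper-tail) = 0.00000
At α=0.01: p < α → reject H₀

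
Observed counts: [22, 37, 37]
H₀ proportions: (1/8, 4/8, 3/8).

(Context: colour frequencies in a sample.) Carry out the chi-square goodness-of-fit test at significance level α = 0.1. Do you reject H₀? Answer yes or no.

reject H₀: yes

n = 96; E_i = n·p_i = [12.00, 48.00, 36.00]
χ² = (22−12.00)²/12.00 + (37−48.00)²/48.00 + (37−36.00)²/36.00 = 10.8819
df = 2
p-value (upper-tail) = 0.00434
At α=0.1: p < α → reject H₀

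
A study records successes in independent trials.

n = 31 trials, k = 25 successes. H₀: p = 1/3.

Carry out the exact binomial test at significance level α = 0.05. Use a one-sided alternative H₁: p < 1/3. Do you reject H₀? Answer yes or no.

reject H₀: no

Exact binomial: n=31, k=25, p₀=1/3=0.3333
P(X≤25) from Σ C(n,i)·p₀^i·(1−p₀)^(n−i)
p-value (one-sided, H₁ less) = 1.00000
At α=0.05: p ≥ α → fail to reject H₀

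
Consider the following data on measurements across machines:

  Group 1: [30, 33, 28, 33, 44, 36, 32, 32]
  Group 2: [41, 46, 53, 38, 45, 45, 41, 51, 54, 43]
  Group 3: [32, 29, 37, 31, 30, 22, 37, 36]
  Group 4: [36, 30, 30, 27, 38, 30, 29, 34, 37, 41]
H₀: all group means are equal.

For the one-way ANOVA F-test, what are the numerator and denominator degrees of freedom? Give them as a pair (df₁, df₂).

k = 4 groups, N = 36 total
df = (k−1, N−k) = (4−1, 36−4) = (3, 32)

degrees of freedom = [3, 32]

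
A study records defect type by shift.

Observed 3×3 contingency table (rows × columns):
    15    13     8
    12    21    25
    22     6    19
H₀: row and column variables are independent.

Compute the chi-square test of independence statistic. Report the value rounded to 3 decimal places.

test statistic = 14.678

Row totals [36, 58, 47], col totals [49, 40, 52], n=141
χ² = (15−12.51)²/12.51 + (13−10.21)²/10.21 + (8−13.28)²/13.28 + (12−20.16)²/20.16 + (21−16.45)²/16.45 + (25−21.39)²/21.39 + (22−16.33)²/16.33 + (6−13.33)²/13.33 + (19−17.33)²/17.33 = 14.6783
df = 4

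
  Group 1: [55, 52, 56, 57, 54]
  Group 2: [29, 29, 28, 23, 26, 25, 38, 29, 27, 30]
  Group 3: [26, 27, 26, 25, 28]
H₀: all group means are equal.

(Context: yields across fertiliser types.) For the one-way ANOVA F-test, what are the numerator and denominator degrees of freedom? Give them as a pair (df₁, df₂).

degrees of freedom = [2, 17]

k = 3 groups, N = 20 total
df = (k−1, N−k) = (3−1, 20−3) = (2, 17)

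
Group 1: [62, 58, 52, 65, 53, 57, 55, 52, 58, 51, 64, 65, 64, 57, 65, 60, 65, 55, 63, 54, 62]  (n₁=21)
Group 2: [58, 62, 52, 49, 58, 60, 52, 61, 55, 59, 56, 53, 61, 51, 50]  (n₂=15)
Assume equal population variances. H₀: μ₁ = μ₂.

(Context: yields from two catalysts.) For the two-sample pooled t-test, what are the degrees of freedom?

df = n₁ + n₂ − 2 = 21 + 15 − 2 = 34

degrees of freedom = 34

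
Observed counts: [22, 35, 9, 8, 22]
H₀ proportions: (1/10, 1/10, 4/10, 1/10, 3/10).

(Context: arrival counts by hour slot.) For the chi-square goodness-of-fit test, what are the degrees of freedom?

degrees of freedom = 4

df = k − 1 = 5 − 1 = 4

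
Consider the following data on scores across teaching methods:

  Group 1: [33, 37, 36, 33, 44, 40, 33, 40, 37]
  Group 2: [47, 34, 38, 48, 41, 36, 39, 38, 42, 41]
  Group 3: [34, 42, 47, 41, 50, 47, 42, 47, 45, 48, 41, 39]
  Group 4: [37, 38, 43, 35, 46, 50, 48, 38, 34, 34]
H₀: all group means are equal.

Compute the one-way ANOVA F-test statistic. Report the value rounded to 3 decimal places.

test statistic = 3.278

Group means [37.00, 40.40, 43.58, 40.30], grand mean 40.561
SSB = Σnᵢ(x̄ᵢ−x̄)² = 224.681; SSW = ΣΣ(x−x̄ᵢ)² = 845.417
MSB = 224.681/3 = 74.8936; MSW = 845.417/37 = 22.8491
F = MSB/MSW = 3.2777
df = (3, 37)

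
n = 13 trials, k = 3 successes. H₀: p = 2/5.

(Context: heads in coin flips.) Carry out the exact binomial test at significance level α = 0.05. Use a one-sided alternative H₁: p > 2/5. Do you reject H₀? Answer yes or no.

Exact binomial: n=13, k=3, p₀=2/5=0.4000
P(X≥3) from Σ C(n,i)·p₀^i·(1−p₀)^(n−i)
p-value (one-sided, H₁ greater) = 0.94210
At α=0.05: p ≥ α → fail to reject H₀

reject H₀: no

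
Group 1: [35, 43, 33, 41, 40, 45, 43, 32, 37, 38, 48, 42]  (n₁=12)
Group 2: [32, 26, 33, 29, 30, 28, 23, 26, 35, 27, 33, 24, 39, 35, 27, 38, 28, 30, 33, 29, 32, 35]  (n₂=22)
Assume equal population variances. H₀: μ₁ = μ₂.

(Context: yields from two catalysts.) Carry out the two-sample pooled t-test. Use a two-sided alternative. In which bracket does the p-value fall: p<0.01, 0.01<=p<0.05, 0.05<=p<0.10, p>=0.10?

x̄₁=39.750, s₁=4.883, n₁=12
x̄₂=30.545, s₂=4.329, n₂=22
s_p² = [11·4.883² + 21·4.329²]/32 = 20.4908
SE = √(s_p²·(1/12+1/22)) = 1.6245
t = (39.750−30.545)/1.6245 = 5.6661
df = 32
p-value (two-sided) = 0.00000
→ bracket: p<0.01

p-value bracket: p<0.01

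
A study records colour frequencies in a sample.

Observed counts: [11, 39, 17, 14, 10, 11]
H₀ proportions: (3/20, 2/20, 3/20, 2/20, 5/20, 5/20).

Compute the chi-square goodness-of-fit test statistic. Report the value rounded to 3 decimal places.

test statistic = 101.797

n = 102; E_i = n·p_i = [15.30, 10.20, 15.30, 10.20, 25.50, 25.50]
χ² = (11−15.30)²/15.30 + (39−10.20)²/10.20 + (17−15.30)²/15.30 + (14−10.20)²/10.20 + (10−25.50)²/25.50 + (11−25.50)²/25.50 = 101.7974
df = 5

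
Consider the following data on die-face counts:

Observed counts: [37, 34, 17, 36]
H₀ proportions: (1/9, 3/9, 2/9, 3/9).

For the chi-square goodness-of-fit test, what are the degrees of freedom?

df = k − 1 = 4 − 1 = 3

degrees of freedom = 3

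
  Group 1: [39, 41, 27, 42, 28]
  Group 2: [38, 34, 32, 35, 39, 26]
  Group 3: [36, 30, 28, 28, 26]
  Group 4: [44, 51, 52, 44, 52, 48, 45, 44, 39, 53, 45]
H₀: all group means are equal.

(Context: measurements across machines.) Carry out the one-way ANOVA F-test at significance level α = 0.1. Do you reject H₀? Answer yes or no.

Group means [35.40, 34.00, 29.60, 47.00], grand mean 38.741
SSB = Σnᵢ(x̄ᵢ−x̄)² = 1358.785; SSW = ΣΣ(x−x̄ᵢ)² = 584.400
MSB = 1358.785/3 = 452.9284; MSW = 584.400/23 = 25.4087
F = MSB/MSW = 17.8257
df = (3, 23)
p-value (upper-tail) = 0.00000
At α=0.1: p < α → reject H₀

reject H₀: yes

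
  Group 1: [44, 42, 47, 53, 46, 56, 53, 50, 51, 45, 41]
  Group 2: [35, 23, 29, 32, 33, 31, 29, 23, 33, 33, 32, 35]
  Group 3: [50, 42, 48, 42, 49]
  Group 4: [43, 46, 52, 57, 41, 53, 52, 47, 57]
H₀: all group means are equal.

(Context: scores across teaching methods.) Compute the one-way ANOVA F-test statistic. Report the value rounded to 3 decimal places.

test statistic = 37.368

Group means [48.00, 30.67, 46.20, 49.78], grand mean 42.568
SSB = Σnᵢ(x̄ᵢ−x̄)² = 2558.059; SSW = ΣΣ(x−x̄ᵢ)² = 753.022
MSB = 2558.059/3 = 852.6863; MSW = 753.022/33 = 22.8189
F = MSB/MSW = 37.3676
df = (3, 33)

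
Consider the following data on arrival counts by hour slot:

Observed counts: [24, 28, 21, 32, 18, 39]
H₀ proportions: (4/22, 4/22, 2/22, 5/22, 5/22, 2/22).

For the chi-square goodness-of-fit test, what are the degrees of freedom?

df = k − 1 = 6 − 1 = 5

degrees of freedom = 5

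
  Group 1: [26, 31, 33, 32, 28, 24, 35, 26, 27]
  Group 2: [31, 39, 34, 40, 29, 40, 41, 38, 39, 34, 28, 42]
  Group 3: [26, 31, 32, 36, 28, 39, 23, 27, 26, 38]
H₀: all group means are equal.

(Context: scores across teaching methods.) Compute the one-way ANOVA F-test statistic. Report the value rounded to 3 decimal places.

test statistic = 6.629

Group means [29.11, 36.25, 30.60], grand mean 32.355
SSB = Σnᵢ(x̄ᵢ−x̄)² = 307.558; SSW = ΣΣ(x−x̄ᵢ)² = 649.539
MSB = 307.558/2 = 153.7789; MSW = 649.539/28 = 23.1978
F = MSB/MSW = 6.6290
df = (2, 28)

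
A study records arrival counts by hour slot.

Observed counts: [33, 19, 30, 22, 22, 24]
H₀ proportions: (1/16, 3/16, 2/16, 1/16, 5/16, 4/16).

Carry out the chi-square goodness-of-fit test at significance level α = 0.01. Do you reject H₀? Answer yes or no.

reject H₀: yes

n = 150; E_i = n·p_i = [9.38, 28.12, 18.75, 9.38, 46.88, 37.50]
χ² = (33−9.38)²/9.38 + (19−28.12)²/28.12 + (30−18.75)²/18.75 + (22−9.38)²/9.38 + (22−46.88)²/46.88 + (24−37.50)²/37.50 = 104.3076
df = 5
p-value (upper-tail) = 0.00000
At α=0.01: p < α → reject H₀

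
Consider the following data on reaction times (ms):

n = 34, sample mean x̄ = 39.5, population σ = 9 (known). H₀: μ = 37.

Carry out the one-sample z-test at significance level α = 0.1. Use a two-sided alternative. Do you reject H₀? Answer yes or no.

SE = σ/√n = 9/√34 = 1.5435
z = (x̄−μ₀)/SE = (39.5−37)/1.5435 = 1.6197
p-value (two-sided) = 0.10529
At α=0.1: p ≥ α → fail to reject H₀

reject H₀: no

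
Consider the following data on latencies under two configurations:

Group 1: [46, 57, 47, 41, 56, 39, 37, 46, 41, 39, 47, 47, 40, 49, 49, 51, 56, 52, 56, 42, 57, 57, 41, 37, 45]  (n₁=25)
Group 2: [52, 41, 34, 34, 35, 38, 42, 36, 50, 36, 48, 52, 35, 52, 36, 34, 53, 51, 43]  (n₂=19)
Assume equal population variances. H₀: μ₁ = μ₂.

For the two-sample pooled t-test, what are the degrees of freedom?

df = n₁ + n₂ − 2 = 25 + 19 − 2 = 42

degrees of freedom = 42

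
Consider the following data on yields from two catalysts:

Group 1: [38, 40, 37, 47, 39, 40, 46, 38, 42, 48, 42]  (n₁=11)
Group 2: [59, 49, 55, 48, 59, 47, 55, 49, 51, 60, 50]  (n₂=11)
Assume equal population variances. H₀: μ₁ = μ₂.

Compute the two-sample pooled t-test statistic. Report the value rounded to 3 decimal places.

test statistic = -6.085

x̄₁=41.545, s₁=3.857, n₁=11
x̄₂=52.909, s₂=4.847, n₂=11
s_p² = [10·3.857² + 10·4.847²]/20 = 19.1818
SE = √(s_p²·(1/11+1/11)) = 1.8675
t = (41.545−52.909)/1.8675 = -6.0849
df = 20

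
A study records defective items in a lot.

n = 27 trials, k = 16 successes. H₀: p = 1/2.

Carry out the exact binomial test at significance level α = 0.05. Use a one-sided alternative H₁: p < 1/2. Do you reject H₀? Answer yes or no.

Exact binomial: n=27, k=16, p₀=1/2=0.5000
P(X≤16) from Σ C(n,i)·p₀^i·(1−p₀)^(n−i)
p-value (one-sided, H₁ less) = 0.87611
At α=0.05: p ≥ α → fail to reject H₀

reject H₀: no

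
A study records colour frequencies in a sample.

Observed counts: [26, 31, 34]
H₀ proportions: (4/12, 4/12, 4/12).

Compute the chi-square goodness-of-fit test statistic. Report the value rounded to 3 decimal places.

test statistic = 1.077

n = 91; E_i = n·p_i = [30.33, 30.33, 30.33]
χ² = (26−30.33)²/30.33 + (31−30.33)²/30.33 + (34−30.33)²/30.33 = 1.0769
df = 2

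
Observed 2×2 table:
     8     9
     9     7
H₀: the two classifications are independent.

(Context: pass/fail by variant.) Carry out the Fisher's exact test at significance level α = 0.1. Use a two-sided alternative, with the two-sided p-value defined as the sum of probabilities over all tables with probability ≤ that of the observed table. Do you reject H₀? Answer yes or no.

Margins: r₁=17, r₂=16, c₁=17, c₂=16, n=33
p_obs = C(17,8)·C(16,9)/C(33,17); sum pmf over tables with pmf ≤ p_obs
p-value (two-sided) = 0.73186
At α=0.1: p ≥ α → fail to reject H₀

reject H₀: no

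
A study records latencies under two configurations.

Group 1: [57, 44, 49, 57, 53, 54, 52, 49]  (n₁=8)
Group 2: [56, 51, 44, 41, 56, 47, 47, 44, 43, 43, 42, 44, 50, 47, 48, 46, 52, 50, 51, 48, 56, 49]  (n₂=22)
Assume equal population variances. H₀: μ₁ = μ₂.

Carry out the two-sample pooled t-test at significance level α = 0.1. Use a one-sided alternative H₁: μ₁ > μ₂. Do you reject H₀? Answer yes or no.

reject H₀: yes

x̄₁=51.875, s₁=4.422, n₁=8
x̄₂=47.955, s₂=4.498, n₂=22
s_p² = [7·4.422² + 21·4.498²]/28 = 20.0653
SE = √(s_p²·(1/8+1/22)) = 1.8494
t = (51.875−47.955)/1.8494 = 2.1199
df = 28
p-value (one-sided, H₁ greater) = 0.02151
At α=0.1: p < α → reject H₀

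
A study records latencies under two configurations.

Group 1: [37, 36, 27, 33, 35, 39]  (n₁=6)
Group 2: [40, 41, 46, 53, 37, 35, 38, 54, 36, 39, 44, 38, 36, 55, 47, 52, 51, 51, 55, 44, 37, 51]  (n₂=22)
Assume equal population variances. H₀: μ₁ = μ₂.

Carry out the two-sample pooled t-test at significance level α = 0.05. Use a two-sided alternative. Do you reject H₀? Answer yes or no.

x̄₁=34.500, s₁=4.183, n₁=6
x̄₂=44.545, s₂=7.136, n₂=22
s_p² = [5·4.183² + 21·7.136²]/26 = 44.4983
SE = √(s_p²·(1/6+1/22)) = 3.0723
t = (34.500−44.545)/3.0723 = -3.2697
df = 26
p-value (two-sided) = 0.00303
At α=0.05: p < α → reject H₀

reject H₀: yes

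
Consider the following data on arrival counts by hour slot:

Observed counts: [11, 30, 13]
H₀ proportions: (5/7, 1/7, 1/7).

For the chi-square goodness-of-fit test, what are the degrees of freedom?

degrees of freedom = 2

df = k − 1 = 3 − 1 = 2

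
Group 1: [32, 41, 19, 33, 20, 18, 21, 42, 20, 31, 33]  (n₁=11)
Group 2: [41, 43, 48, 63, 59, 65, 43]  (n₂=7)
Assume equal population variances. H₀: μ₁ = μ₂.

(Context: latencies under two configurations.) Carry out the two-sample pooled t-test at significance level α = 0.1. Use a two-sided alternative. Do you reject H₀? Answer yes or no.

reject H₀: yes

x̄₁=28.182, s₁=8.931, n₁=11
x̄₂=51.714, s₂=10.307, n₂=7
s_p² = [10·8.931² + 6·10.307²]/16 = 89.6916
SE = √(s_p²·(1/11+1/7)) = 4.5790
t = (28.182−51.714)/4.5790 = -5.1393
df = 16
p-value (two-sided) = 0.00010
At α=0.1: p < α → reject H₀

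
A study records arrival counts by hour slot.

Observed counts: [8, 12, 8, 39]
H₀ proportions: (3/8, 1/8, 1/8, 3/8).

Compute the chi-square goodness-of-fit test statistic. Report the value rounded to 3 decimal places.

n = 67; E_i = n·p_i = [25.12, 8.38, 8.38, 25.12]
χ² = (8−25.12)²/25.12 + (12−8.38)²/8.38 + (8−8.38)²/8.38 + (39−25.12)²/25.12 = 20.9204
df = 3

test statistic = 20.920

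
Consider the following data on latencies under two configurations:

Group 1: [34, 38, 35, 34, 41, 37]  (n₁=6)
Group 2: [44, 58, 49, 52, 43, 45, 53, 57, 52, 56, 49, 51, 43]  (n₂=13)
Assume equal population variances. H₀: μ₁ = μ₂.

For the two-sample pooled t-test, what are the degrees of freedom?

df = n₁ + n₂ − 2 = 6 + 13 − 2 = 17

degrees of freedom = 17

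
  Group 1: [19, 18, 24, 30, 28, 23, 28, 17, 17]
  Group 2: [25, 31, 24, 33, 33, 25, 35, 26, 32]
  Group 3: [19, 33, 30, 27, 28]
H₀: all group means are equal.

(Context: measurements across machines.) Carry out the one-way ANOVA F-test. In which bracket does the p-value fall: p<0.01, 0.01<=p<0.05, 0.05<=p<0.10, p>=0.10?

p-value bracket: 0.01<=p<0.05

Group means [22.67, 29.33, 27.40], grand mean 26.304
SSB = Σnᵢ(x̄ᵢ−x̄)² = 207.670; SSW = ΣΣ(x−x̄ᵢ)² = 467.200
MSB = 207.670/2 = 103.8348; MSW = 467.200/20 = 23.3600
F = MSB/MSW = 4.4450
df = (2, 20)
p-value (upper-tail) = 0.02528
→ bracket: 0.01<=p<0.05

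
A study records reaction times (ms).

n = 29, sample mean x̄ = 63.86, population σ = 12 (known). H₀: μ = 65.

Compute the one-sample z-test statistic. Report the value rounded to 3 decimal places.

SE = σ/√n = 12/√29 = 2.2283
z = (x̄−μ₀)/SE = (63.86−65)/2.2283 = -0.5116

test statistic = -0.512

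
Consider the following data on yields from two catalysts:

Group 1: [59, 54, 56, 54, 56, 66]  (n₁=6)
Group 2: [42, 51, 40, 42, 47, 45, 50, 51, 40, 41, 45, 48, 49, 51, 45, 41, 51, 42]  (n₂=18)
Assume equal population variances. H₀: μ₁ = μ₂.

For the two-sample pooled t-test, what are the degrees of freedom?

df = n₁ + n₂ − 2 = 6 + 18 − 2 = 22

degrees of freedom = 22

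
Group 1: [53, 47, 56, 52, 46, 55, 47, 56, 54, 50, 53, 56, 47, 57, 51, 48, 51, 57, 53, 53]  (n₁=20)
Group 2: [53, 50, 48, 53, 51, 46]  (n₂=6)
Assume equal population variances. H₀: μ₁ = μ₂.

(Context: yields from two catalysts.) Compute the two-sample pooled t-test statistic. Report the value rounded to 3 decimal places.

test statistic = 1.202

x̄₁=52.100, s₁=3.611, n₁=20
x̄₂=50.167, s₂=2.787, n₂=6
s_p² = [19·3.611² + 5·2.787²]/24 = 11.9431
SE = √(s_p²·(1/20+1/6)) = 1.6086
t = (52.100−50.167)/1.6086 = 1.2019
df = 24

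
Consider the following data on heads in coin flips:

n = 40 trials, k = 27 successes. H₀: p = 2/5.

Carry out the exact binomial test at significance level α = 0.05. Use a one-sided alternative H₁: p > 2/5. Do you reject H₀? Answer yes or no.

Exact binomial: n=40, k=27, p₀=2/5=0.4000
P(X≥27) from Σ C(n,i)·p₀^i·(1−p₀)^(n−i)
p-value (one-sided, H₁ greater) = 0.00040
At α=0.05: p < α → reject H₀

reject H₀: yes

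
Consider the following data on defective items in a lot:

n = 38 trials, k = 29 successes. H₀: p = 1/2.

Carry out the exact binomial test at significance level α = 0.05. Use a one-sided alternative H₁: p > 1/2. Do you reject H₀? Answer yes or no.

Exact binomial: n=38, k=29, p₀=1/2=0.5000
P(X≥29) from Σ C(n,i)·p₀^i·(1−p₀)^(n−i)
p-value (one-sided, H₁ greater) = 0.00083
At α=0.05: p < α → reject H₀

reject H₀: yes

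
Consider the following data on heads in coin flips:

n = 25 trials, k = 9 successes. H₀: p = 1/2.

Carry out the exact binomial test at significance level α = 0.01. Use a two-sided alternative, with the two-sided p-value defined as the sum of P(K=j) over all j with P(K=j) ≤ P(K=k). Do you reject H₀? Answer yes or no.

reject H₀: no

Exact binomial: n=25, k=9, p₀=1/2=0.5000
P(X=j) = C(n,j)·p₀^j·(1−p₀)^(n−j); p = Σ P(X=j) over j with P(X=j) ≤ P(X=9)
p-value (two-sided) = 0.22952
At α=0.01: p ≥ α → fail to reject H₀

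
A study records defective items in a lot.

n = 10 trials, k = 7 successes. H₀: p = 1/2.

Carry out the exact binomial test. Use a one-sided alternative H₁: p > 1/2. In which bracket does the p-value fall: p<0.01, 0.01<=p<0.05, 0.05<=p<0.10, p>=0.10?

Exact binomial: n=10, k=7, p₀=1/2=0.5000
P(X≥7) from Σ C(n,i)·p₀^i·(1−p₀)^(n−i)
p-value (one-sided, H₁ greater) = 0.17188
→ bracket: p>=0.10

p-value bracket: p>=0.10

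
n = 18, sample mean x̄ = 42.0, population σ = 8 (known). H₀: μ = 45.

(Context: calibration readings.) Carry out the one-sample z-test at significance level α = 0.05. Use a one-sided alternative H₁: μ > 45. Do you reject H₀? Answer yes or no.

SE = σ/√n = 8/√18 = 1.8856
z = (x̄−μ₀)/SE = (42.0−45)/1.8856 = -1.5910
p-value (one-sided, H₁ greater) = 0.94419
At α=0.05: p ≥ α → fail to reject H₀

reject H₀: no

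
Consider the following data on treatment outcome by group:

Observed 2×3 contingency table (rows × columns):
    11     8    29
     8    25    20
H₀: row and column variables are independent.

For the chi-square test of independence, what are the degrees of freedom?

df = (r−1)(c−1) = (2−1)·(3−1) = 2

degrees of freedom = 2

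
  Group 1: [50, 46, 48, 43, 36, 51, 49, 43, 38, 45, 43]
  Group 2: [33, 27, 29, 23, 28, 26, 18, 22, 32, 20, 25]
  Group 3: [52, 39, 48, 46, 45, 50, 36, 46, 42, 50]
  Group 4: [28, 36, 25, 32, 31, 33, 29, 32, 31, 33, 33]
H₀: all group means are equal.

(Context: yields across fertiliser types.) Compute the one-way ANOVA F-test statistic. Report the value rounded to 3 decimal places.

Group means [44.73, 25.73, 45.40, 31.18], grand mean 36.558
SSB = Σnᵢ(x̄ᵢ−x̄)² = 3124.205; SSW = ΣΣ(x−x̄ᵢ)² = 774.400
MSB = 3124.205/3 = 1041.4016; MSW = 774.400/39 = 19.8564
F = MSB/MSW = 52.4466
df = (3, 39)

test statistic = 52.447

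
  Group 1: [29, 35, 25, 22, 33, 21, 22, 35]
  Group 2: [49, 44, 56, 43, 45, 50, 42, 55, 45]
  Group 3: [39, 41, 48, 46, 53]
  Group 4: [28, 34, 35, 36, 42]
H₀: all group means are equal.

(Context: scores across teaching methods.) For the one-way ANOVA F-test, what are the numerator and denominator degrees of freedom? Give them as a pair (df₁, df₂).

degrees of freedom = [3, 23]

k = 4 groups, N = 27 total
df = (k−1, N−k) = (4−1, 27−4) = (3, 23)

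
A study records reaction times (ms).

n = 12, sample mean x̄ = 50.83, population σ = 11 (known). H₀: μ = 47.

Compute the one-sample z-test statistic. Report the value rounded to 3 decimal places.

SE = σ/√n = 11/√12 = 3.1754
z = (x̄−μ₀)/SE = (50.83−47)/3.1754 = 1.2061

test statistic = 1.206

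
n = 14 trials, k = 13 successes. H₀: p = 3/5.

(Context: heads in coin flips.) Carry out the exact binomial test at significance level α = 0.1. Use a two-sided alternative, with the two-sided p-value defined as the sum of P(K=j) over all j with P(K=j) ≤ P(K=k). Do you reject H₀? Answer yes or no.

Exact binomial: n=14, k=13, p₀=3/5=0.6000
P(X=j) = C(n,j)·p₀^j·(1−p₀)^(n−j); p = Σ P(X=j) over j with P(X=j) ≤ P(X=13)
p-value (two-sided) = 0.01200
At α=0.1: p < α → reject H₀

reject H₀: yes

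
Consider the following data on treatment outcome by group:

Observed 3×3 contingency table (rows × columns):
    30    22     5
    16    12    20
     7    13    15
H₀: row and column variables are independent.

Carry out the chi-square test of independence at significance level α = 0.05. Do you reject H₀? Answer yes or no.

reject H₀: yes

Row totals [57, 48, 35], col totals [53, 47, 40], n=140
χ² = (30−21.58)²/21.58 + (22−19.14)²/19.14 + (5−16.29)²/16.29 + (16−18.17)²/18.17 + (12−16.11)²/16.11 + (20−13.71)²/13.71 + (7−13.25)²/13.25 + (13−11.75)²/11.75 + (15−10.00)²/10.00 = 21.3081
df = 4
p-value (upper-tail) = 0.00028
At α=0.05: p < α → reject H₀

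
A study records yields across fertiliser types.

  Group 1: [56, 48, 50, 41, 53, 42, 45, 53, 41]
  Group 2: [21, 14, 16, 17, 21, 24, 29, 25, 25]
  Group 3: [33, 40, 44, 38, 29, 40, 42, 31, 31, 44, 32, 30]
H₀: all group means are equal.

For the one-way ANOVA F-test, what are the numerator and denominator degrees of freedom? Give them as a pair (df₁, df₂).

degrees of freedom = [2, 27]

k = 3 groups, N = 30 total
df = (k−1, N−k) = (3−1, 30−3) = (2, 27)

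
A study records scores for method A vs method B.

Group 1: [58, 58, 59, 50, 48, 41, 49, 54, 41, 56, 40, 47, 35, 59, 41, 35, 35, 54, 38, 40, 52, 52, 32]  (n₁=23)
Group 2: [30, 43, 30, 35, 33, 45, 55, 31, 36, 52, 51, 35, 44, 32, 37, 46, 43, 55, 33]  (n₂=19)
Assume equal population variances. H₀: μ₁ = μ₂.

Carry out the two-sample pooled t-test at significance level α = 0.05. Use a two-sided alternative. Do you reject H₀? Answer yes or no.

reject H₀: yes

x̄₁=46.696, s₁=8.829, n₁=23
x̄₂=40.316, s₂=8.583, n₂=19
s_p² = [22·8.829² + 18·8.583²]/40 = 76.0244
SE = √(s_p²·(1/23+1/19)) = 2.7031
t = (46.696−40.316)/2.7031 = 2.3602
df = 40
p-value (two-sided) = 0.02323
At α=0.05: p < α → reject H₀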